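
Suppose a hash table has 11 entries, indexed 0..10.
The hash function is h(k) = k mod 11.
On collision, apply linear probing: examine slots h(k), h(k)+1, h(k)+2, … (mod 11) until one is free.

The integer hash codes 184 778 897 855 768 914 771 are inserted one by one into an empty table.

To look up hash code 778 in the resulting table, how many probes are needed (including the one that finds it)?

2

Insert 184: h=8, slot 8 empty -> index 8.
Insert 778: h=8, slot 8 occupied -> index 9.
Insert 897: h=6, slot 6 empty -> index 6.
Insert 855: h=8, slots 8,9 occupied -> index 10.
Insert 768: h=9, slots 9,10 occupied -> index 0.
Insert 914: h=1, slot 1 empty -> index 1.
Insert 771: h=1, slot 1 occupied -> index 2.
Table: [768, 914, 771, —, —, —, 897, —, 184, 778, 855]
Lookup 778: h=8, probe 8,9 → found at 9.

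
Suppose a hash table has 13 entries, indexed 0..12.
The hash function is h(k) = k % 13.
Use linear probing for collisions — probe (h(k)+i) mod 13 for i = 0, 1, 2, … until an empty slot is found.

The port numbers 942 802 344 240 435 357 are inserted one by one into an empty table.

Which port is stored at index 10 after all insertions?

942: h=6 => slot 6
802: h=9 => slot 9
344: h=6, probe 6,7 => slot 7
240: h=6, probe 6,7,8 => slot 8
435: h=6, probe 6,7,8,9,10 => slot 10
357: h=6, probe 6,7,8,9,10,11 => slot 11
Table: [—, —, —, —, —, —, 942, 344, 240, 802, 435, 357, —]

435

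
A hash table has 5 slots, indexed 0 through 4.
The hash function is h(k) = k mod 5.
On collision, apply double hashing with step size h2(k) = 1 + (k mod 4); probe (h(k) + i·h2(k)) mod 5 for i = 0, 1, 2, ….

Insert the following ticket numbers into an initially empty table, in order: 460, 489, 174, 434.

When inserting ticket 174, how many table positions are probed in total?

2

460: h=0 => slot 0
489: h=4 => slot 4
174: h=4, h2=3, probe 4,2 => slot 2
434: h=4, h2=3, probe 4,2,0,3 => slot 3
Table: [460, ∅, 174, 434, 489]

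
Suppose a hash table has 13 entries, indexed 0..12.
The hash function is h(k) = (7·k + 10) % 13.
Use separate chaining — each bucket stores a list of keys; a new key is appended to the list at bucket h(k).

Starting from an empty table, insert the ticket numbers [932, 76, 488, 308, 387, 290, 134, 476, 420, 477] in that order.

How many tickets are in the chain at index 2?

Insert 932: h=8, bucket 8 empty → new chain.
Insert 76: h=9, bucket 9 empty → new chain.
Insert 488: h=7, bucket 7 empty → new chain.
Insert 308: h=8, bucket 8 nonempty → append to chain.
Insert 387: h=2, bucket 2 empty → new chain.
Insert 290: h=12, bucket 12 empty → new chain.
Insert 134: h=12, bucket 12 nonempty → append to chain.
Insert 476: h=1, bucket 1 empty → new chain.
Insert 420: h=12, bucket 12 nonempty → append to chain.
Insert 477: h=8, bucket 8 nonempty → append to chain.
Final buckets:
0: —
1: 476
2: 387
3: —
4: —
5: —
6: —
7: 488
8: 932 -> 308 -> 477
9: 76
10: —
11: —
12: 290 -> 134 -> 420

1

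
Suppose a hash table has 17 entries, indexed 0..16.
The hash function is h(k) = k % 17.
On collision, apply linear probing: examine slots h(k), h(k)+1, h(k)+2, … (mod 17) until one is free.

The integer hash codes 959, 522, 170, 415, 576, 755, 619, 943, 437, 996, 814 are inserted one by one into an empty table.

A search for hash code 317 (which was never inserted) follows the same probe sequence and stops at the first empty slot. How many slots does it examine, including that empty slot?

959: h=7 -> slot 7
522: h=12 -> slot 12
170: h=0 -> slot 0
415: h=7, probe 7,8 -> slot 8
576: h=15 -> slot 15
755: h=7, probe 7,8,9 -> slot 9
619: h=7, probe 7,8,9,10 -> slot 10
943: h=8, probe 8,9,10,11 -> slot 11
437: h=12, probe 12,13 -> slot 13
996: h=10, probe 10,11,12,13,14 -> slot 14
814: h=15, probe 15,16 -> slot 16
Table: [170, _, _, _, _, _, _, 959, 415, 755, 619, 943, 522, 437, 996, 576, 814]
Lookup 317: h=11, probe 11,12,13,14,15,16,0,1 → slot 1 empty, not found.

8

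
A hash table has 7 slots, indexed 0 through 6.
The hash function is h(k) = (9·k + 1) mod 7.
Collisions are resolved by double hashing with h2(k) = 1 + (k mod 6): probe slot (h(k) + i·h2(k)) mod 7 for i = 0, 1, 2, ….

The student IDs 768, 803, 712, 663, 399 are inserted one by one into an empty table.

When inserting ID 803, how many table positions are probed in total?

768 hashes to 4; slot 4 is free → place at 4.
803 hashes to 4, h2=6; 4 taken → place at 3.
712 hashes to 4, h2=5; 4 taken → place at 2.
663 hashes to 4, h2=4; 4 taken → place at 1.
399 hashes to 1, h2=4; 1 taken → place at 5.
Table: [., 663, 712, 803, 768, 399, .]

2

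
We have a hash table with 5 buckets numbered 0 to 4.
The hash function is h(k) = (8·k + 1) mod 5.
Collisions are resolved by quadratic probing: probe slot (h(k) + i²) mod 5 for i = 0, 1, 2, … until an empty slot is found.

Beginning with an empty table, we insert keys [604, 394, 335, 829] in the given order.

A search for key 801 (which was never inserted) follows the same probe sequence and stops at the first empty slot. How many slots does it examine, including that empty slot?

2

604 hashes to 3; slot 3 is free => place at 3.
394 hashes to 3; 3 taken => place at 4.
335 hashes to 1; slot 1 is free => place at 1.
829 hashes to 3; 3,4 taken => place at 2.
Table: [-, 335, 829, 604, 394]
Lookup 801: h=4, probe 4,0 → slot 0 empty, not found.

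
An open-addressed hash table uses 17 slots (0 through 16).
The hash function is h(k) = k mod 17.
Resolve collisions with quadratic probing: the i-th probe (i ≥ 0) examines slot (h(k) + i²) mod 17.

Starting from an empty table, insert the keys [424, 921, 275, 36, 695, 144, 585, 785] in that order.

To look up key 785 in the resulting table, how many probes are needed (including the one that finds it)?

4

424: h=16 -> slot 16
921: h=3 -> slot 3
275: h=3, probe 3,4 -> slot 4
36: h=2 -> slot 2
695: h=15 -> slot 15
144: h=8 -> slot 8
585: h=7 -> slot 7
785: h=3, probe 3,4,7,12 -> slot 12
Table: [∅, ∅, 36, 921, 275, ∅, ∅, 585, 144, ∅, ∅, ∅, 785, ∅, ∅, 695, 424]
Lookup 785: h=3, probe 3,4,7,12 → found at 12.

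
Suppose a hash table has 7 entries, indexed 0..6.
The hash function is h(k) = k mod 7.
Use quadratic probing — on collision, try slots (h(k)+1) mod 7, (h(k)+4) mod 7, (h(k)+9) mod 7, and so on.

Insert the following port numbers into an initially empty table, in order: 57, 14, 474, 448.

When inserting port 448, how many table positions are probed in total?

Insert 57: h=1, slot 1 empty → index 1.
Insert 14: h=0, slot 0 empty → index 0.
Insert 474: h=5, slot 5 empty → index 5.
Insert 448: h=0, slots 0,1 occupied → index 4.
Table: [14, 57, -, -, 448, 474, -]

3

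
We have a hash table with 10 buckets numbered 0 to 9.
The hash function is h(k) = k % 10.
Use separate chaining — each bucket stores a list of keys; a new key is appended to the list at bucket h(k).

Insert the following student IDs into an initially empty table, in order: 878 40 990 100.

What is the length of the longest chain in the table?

Insert 878: h=8, bucket 8 empty → new chain.
Insert 40: h=0, bucket 0 empty → new chain.
Insert 990: h=0, bucket 0 nonempty → append to chain.
Insert 100: h=0, bucket 0 nonempty → append to chain.
Final buckets:
0: 40 -> 990 -> 100
1: ∅
2: ∅
3: ∅
4: ∅
5: ∅
6: ∅
7: ∅
8: 878
9: ∅

3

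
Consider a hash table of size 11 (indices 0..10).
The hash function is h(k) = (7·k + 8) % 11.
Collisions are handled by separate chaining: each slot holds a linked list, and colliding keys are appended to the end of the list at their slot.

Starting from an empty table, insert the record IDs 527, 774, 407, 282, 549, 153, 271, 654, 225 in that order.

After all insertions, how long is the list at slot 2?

2

Insert 527: h=1, bucket 1 empty -> new chain.
Insert 774: h=3, bucket 3 empty -> new chain.
Insert 407: h=8, bucket 8 empty -> new chain.
Insert 282: h=2, bucket 2 empty -> new chain.
Insert 549: h=1, bucket 1 nonempty -> append to chain.
Insert 153: h=1, bucket 1 nonempty -> append to chain.
Insert 271: h=2, bucket 2 nonempty -> append to chain.
Insert 654: h=10, bucket 10 empty -> new chain.
Insert 225: h=10, bucket 10 nonempty -> append to chain.
Final buckets:
0: -
1: 527 -> 549 -> 153
2: 282 -> 271
3: 774
4: -
5: -
6: -
7: -
8: 407
9: -
10: 654 -> 225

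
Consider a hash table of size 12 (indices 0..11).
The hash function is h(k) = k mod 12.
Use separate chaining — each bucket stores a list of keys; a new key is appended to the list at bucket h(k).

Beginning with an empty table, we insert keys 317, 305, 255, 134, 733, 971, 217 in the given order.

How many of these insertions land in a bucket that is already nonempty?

Insert 317: h=5, bucket 5 empty → new chain.
Insert 305: h=5, bucket 5 nonempty → append to chain.
Insert 255: h=3, bucket 3 empty → new chain.
Insert 134: h=2, bucket 2 empty → new chain.
Insert 733: h=1, bucket 1 empty → new chain.
Insert 971: h=11, bucket 11 empty → new chain.
Insert 217: h=1, bucket 1 nonempty → append to chain.
Final buckets:
0: .
1: 733 -> 217
2: 134
3: 255
4: .
5: 317 -> 305
6: .
7: .
8: .
9: .
10: .
11: 971

2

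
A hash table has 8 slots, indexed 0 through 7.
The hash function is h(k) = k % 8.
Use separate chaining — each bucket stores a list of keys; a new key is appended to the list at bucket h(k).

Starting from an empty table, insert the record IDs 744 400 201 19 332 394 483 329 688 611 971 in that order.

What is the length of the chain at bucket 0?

744 → bucket 0
400 → bucket 0 (collision)
201 → bucket 1
19 → bucket 3
332 → bucket 4
394 → bucket 2
483 → bucket 3 (collision)
329 → bucket 1 (collision)
688 → bucket 0 (collision)
611 → bucket 3 (collision)
971 → bucket 3 (collision)
Final buckets:
0: 744 -> 400 -> 688
1: 201 -> 329
2: 394
3: 19 -> 483 -> 611 -> 971
4: 332
5: .
6: .
7: .

3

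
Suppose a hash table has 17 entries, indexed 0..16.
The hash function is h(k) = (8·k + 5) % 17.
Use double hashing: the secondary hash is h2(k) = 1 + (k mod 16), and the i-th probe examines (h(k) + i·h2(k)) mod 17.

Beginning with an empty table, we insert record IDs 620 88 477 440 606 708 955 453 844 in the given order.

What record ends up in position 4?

844

620: h=1 → slot 1
88: h=12 → slot 12
477: h=13 → slot 13
440: h=6 → slot 6
606: h=8 → slot 8
708: h=8, h2=5, probe 8,13,1,6,11 → slot 11
955: h=12, h2=12, probe 12,7 → slot 7
453: h=8, h2=6, probe 8,14 → slot 14
844: h=8, h2=13, probe 8,4 → slot 4
Table: [-, 620, -, -, 844, -, 440, 955, 606, -, -, 708, 88, 477, 453, -, -]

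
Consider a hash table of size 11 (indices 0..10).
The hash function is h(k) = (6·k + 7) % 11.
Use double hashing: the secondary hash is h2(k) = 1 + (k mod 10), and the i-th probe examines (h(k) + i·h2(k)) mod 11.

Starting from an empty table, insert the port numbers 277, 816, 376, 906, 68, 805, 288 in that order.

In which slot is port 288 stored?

277: h=8 => slot 8
816: h=8, h2=7, probe 8,4 => slot 4
376: h=8, h2=7, probe 8,4,0 => slot 0
906: h=9 => slot 9
68: h=8, h2=9, probe 8,6 => slot 6
805: h=8, h2=6, probe 8,3 => slot 3
288: h=8, h2=9, probe 8,6,4,2 => slot 2
Table: [376, —, 288, 805, 816, —, 68, —, 277, 906, —]

2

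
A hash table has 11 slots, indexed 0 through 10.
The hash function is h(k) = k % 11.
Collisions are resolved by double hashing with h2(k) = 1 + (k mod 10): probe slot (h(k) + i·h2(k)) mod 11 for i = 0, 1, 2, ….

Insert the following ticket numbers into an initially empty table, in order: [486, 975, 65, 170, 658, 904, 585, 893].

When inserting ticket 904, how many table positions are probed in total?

486: h=2 → slot 2
975: h=7 → slot 7
65: h=10 → slot 10
170: h=5 → slot 5
658: h=9 → slot 9
904: h=2, h2=5, probe 2,7,1 → slot 1
585: h=2, h2=6, probe 2,8 → slot 8
893: h=2, h2=4, probe 2,6 → slot 6
Table: [., 904, 486, ., ., 170, 893, 975, 585, 658, 65]

3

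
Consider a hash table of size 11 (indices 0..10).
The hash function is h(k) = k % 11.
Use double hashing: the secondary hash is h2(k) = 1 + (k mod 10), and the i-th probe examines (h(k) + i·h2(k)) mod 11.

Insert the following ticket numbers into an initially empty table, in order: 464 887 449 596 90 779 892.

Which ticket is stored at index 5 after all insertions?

Insert 464: h=2, slot 2 empty => index 2.
Insert 887: h=7, slot 7 empty => index 7.
Insert 449: h=9, slot 9 empty => index 9.
Insert 596: h=2, h2=7, slots 2,9 occupied => index 5.
Insert 90: h=2, h2=1, slot 2 occupied => index 3.
Insert 779: h=9, h2=10, slot 9 occupied => index 8.
Insert 892: h=1, slot 1 empty => index 1.
Table: [∅, 892, 464, 90, ∅, 596, ∅, 887, 779, 449, ∅]

596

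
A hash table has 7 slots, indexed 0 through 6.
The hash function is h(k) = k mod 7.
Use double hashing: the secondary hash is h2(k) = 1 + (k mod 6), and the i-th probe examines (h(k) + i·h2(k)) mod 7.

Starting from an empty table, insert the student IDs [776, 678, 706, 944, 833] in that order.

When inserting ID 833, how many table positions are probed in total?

3

776: h=6 → slot 6
678: h=6, h2=1, probe 6,0 → slot 0
706: h=6, h2=5, probe 6,4 → slot 4
944: h=6, h2=3, probe 6,2 → slot 2
833: h=0, h2=6, probe 0,6,5 → slot 5
Table: [678, -, 944, -, 706, 833, 776]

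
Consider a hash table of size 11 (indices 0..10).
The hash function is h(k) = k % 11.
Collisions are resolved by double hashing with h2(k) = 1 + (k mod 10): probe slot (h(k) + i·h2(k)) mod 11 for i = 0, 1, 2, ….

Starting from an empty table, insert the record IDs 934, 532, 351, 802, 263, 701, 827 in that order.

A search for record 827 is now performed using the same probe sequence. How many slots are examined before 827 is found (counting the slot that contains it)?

Insert 934: h=10, slot 10 empty -> index 10.
Insert 532: h=4, slot 4 empty -> index 4.
Insert 351: h=10, h2=2, slot 10 occupied -> index 1.
Insert 802: h=10, h2=3, slot 10 occupied -> index 2.
Insert 263: h=10, h2=4, slot 10 occupied -> index 3.
Insert 701: h=8, slot 8 empty -> index 8.
Insert 827: h=2, h2=8, slots 2,10 occupied -> index 7.
Table: [—, 351, 802, 263, 532, —, —, 827, 701, —, 934]
Lookup 827: h=2, h2=8, probe 2,10,7 → found at 7.

3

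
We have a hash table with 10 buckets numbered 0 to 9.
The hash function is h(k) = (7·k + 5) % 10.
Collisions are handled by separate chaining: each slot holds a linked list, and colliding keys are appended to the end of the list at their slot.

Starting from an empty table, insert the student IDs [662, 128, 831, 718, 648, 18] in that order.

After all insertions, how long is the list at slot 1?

Insert 662: h=9, bucket 9 empty → new chain.
Insert 128: h=1, bucket 1 empty → new chain.
Insert 831: h=2, bucket 2 empty → new chain.
Insert 718: h=1, bucket 1 nonempty → append to chain.
Insert 648: h=1, bucket 1 nonempty → append to chain.
Insert 18: h=1, bucket 1 nonempty → append to chain.
Final buckets:
0: .
1: 128 -> 718 -> 648 -> 18
2: 831
3: .
4: .
5: .
6: .
7: .
8: .
9: 662

4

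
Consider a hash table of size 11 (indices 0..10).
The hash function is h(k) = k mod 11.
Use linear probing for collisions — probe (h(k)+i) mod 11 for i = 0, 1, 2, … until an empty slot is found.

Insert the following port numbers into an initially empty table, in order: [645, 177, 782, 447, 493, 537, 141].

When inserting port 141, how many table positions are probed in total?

3

Insert 645: h=7, slot 7 empty → index 7.
Insert 177: h=1, slot 1 empty → index 1.
Insert 782: h=1, slot 1 occupied → index 2.
Insert 447: h=7, slot 7 occupied → index 8.
Insert 493: h=9, slot 9 empty → index 9.
Insert 537: h=9, slot 9 occupied → index 10.
Insert 141: h=9, slots 9,10 occupied → index 0.
Table: [141, 177, 782, -, -, -, -, 645, 447, 493, 537]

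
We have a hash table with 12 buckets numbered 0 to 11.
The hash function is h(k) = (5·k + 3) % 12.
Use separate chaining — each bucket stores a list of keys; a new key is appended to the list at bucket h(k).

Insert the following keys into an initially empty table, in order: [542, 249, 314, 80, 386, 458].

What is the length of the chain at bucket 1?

4

542 -> bucket 1
249 -> bucket 0
314 -> bucket 1 (collision)
80 -> bucket 7
386 -> bucket 1 (collision)
458 -> bucket 1 (collision)
Final buckets:
0: 249
1: 542 -> 314 -> 386 -> 458
2: _
3: _
4: _
5: _
6: _
7: 80
8: _
9: _
10: _
11: _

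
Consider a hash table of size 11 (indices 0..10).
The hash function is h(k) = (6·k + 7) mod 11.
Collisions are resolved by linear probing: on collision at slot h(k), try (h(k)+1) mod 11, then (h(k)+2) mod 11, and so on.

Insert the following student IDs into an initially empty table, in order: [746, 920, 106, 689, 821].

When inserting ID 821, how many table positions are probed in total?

5

Insert 746: h=6, slot 6 empty -> index 6.
Insert 920: h=5, slot 5 empty -> index 5.
Insert 106: h=5, slots 5,6 occupied -> index 7.
Insert 689: h=5, slots 5,6,7 occupied -> index 8.
Insert 821: h=5, slots 5,6,7,8 occupied -> index 9.
Table: [_, _, _, _, _, 920, 746, 106, 689, 821, _]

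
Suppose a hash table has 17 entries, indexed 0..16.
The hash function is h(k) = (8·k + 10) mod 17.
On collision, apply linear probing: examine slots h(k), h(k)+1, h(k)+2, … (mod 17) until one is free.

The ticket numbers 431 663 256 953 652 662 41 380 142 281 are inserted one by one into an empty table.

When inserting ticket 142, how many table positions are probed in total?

5

Insert 431: h=7, slot 7 empty => index 7.
Insert 663: h=10, slot 10 empty => index 10.
Insert 256: h=1, slot 1 empty => index 1.
Insert 953: h=1, slot 1 occupied => index 2.
Insert 652: h=7, slot 7 occupied => index 8.
Insert 662: h=2, slot 2 occupied => index 3.
Insert 41: h=15, slot 15 empty => index 15.
Insert 380: h=7, slots 7,8 occupied => index 9.
Insert 142: h=7, slots 7,8,9,10 occupied => index 11.
Insert 281: h=14, slot 14 empty => index 14.
Table: [., 256, 953, 662, ., ., ., 431, 652, 380, 663, 142, ., ., 281, 41, .]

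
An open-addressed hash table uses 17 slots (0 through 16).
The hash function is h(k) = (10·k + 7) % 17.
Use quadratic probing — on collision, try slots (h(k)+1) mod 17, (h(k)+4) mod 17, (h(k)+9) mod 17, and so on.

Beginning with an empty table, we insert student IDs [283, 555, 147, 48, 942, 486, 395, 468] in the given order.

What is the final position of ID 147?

283 hashes to 15; slot 15 is free => place at 15.
555 hashes to 15; 15 taken => place at 16.
147 hashes to 15; 15,16 taken => place at 2.
48 hashes to 11; slot 11 is free => place at 11.
942 hashes to 9; slot 9 is free => place at 9.
486 hashes to 5; slot 5 is free => place at 5.
395 hashes to 13; slot 13 is free => place at 13.
468 hashes to 12; slot 12 is free => place at 12.
Table: [∅, ∅, 147, ∅, ∅, 486, ∅, ∅, ∅, 942, ∅, 48, 468, 395, ∅, 283, 555]

2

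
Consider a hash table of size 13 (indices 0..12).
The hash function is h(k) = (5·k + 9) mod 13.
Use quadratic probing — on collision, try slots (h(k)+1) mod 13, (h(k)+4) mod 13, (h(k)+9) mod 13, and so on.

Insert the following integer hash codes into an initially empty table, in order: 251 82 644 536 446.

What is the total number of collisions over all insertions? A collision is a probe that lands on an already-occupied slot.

251: h=3 -> slot 3
82: h=3, probe 3,4 -> slot 4
644: h=5 -> slot 5
536: h=11 -> slot 11
446: h=3, probe 3,4,7 -> slot 7
Table: [-, -, -, 251, 82, 644, -, 446, -, -, -, 536, -]

3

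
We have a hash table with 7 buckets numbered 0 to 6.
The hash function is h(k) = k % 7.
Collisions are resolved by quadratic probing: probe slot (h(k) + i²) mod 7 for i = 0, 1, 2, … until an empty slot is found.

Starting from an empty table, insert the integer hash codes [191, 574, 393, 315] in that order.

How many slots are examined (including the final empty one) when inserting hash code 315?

3

191: h=2 => slot 2
574: h=0 => slot 0
393: h=1 => slot 1
315: h=0, probe 0,1,4 => slot 4
Table: [574, 393, 191, _, 315, _, _]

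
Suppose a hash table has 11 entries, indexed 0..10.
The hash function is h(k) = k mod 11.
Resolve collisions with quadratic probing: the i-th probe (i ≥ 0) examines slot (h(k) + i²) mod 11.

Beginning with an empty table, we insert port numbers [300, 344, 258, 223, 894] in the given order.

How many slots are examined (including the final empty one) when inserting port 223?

Insert 300: h=3, slot 3 empty → index 3.
Insert 344: h=3, slot 3 occupied → index 4.
Insert 258: h=5, slot 5 empty → index 5.
Insert 223: h=3, slots 3,4 occupied → index 7.
Insert 894: h=3, slots 3,4,7 occupied → index 1.
Table: [_, 894, _, 300, 344, 258, _, 223, _, _, _]

3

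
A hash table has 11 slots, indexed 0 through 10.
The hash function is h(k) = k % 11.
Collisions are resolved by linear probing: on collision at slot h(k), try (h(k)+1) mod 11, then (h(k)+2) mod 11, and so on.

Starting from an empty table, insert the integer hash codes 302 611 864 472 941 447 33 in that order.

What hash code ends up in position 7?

302: h=5 => slot 5
611: h=6 => slot 6
864: h=6, probe 6,7 => slot 7
472: h=10 => slot 10
941: h=6, probe 6,7,8 => slot 8
447: h=7, probe 7,8,9 => slot 9
33: h=0 => slot 0
Table: [33, —, —, —, —, 302, 611, 864, 941, 447, 472]

864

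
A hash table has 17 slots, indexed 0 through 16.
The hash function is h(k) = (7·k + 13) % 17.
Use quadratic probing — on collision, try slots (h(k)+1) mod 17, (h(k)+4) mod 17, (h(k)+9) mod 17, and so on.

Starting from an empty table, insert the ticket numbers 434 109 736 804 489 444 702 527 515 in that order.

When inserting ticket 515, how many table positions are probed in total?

434: h=8 -> slot 8
109: h=11 -> slot 11
736: h=14 -> slot 14
804: h=14, probe 14,15 -> slot 15
489: h=2 -> slot 2
444: h=10 -> slot 10
702: h=14, probe 14,15,1 -> slot 1
527: h=13 -> slot 13
515: h=14, probe 14,15,1,6 -> slot 6
Table: [∅, 702, 489, ∅, ∅, ∅, 515, ∅, 434, ∅, 444, 109, ∅, 527, 736, 804, ∅]

4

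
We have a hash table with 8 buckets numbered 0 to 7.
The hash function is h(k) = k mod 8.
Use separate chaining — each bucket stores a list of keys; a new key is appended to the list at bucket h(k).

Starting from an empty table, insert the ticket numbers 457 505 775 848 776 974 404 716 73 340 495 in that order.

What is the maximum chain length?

Insert 457: h=1, bucket 1 empty -> new chain.
Insert 505: h=1, bucket 1 nonempty -> append to chain.
Insert 775: h=7, bucket 7 empty -> new chain.
Insert 848: h=0, bucket 0 empty -> new chain.
Insert 776: h=0, bucket 0 nonempty -> append to chain.
Insert 974: h=6, bucket 6 empty -> new chain.
Insert 404: h=4, bucket 4 empty -> new chain.
Insert 716: h=4, bucket 4 nonempty -> append to chain.
Insert 73: h=1, bucket 1 nonempty -> append to chain.
Insert 340: h=4, bucket 4 nonempty -> append to chain.
Insert 495: h=7, bucket 7 nonempty -> append to chain.
Final buckets:
0: 848 -> 776
1: 457 -> 505 -> 73
2: _
3: _
4: 404 -> 716 -> 340
5: _
6: 974
7: 775 -> 495

3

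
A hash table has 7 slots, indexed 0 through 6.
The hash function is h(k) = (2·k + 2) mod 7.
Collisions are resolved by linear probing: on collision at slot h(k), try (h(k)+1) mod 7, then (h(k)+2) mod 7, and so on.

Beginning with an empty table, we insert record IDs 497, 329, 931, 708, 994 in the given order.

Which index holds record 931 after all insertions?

4

497: h=2 -> slot 2
329: h=2, probe 2,3 -> slot 3
931: h=2, probe 2,3,4 -> slot 4
708: h=4, probe 4,5 -> slot 5
994: h=2, probe 2,3,4,5,6 -> slot 6
Table: [_, _, 497, 329, 931, 708, 994]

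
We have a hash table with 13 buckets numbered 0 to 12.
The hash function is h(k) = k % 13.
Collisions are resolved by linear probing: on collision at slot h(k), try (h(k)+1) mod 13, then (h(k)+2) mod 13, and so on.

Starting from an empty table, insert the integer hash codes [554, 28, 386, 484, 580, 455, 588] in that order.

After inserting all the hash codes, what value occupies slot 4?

554 hashes to 8; slot 8 is free → place at 8.
28 hashes to 2; slot 2 is free → place at 2.
386 hashes to 9; slot 9 is free → place at 9.
484 hashes to 3; slot 3 is free → place at 3.
580 hashes to 8; 8,9 taken → place at 10.
455 hashes to 0; slot 0 is free → place at 0.
588 hashes to 3; 3 taken → place at 4.
Table: [455, -, 28, 484, 588, -, -, -, 554, 386, 580, -, -]

588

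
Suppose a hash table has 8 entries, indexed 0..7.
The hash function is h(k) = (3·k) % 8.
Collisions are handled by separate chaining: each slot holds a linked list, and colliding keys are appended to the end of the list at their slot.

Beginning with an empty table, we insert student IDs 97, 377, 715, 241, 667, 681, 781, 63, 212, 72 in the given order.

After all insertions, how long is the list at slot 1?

2

97 → bucket 3
377 → bucket 3 (collision)
715 → bucket 1
241 → bucket 3 (collision)
667 → bucket 1 (collision)
681 → bucket 3 (collision)
781 → bucket 7
63 → bucket 5
212 → bucket 4
72 → bucket 0
Final buckets:
0: 72
1: 715 -> 667
2: ∅
3: 97 -> 377 -> 241 -> 681
4: 212
5: 63
6: ∅
7: 781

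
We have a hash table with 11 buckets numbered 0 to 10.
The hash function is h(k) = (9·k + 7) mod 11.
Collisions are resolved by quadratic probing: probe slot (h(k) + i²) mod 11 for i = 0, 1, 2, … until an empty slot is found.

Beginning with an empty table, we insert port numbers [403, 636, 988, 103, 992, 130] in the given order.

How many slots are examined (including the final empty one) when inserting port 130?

403 hashes to 4; slot 4 is free -> place at 4.
636 hashes to 0; slot 0 is free -> place at 0.
988 hashes to 0; 0 taken -> place at 1.
103 hashes to 10; slot 10 is free -> place at 10.
992 hashes to 3; slot 3 is free -> place at 3.
130 hashes to 0; 0,1,4 taken -> place at 9.
Table: [636, 988, —, 992, 403, —, —, —, —, 130, 103]

4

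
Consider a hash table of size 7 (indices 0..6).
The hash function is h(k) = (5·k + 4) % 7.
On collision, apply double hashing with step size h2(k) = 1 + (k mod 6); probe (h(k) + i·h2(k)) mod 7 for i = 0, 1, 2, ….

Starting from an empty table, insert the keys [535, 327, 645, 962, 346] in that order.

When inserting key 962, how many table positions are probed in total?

3

535: h=5 → slot 5
327: h=1 → slot 1
645: h=2 → slot 2
962: h=5, h2=3, probe 5,1,4 → slot 4
346: h=5, h2=5, probe 5,3 → slot 3
Table: [-, 327, 645, 346, 962, 535, -]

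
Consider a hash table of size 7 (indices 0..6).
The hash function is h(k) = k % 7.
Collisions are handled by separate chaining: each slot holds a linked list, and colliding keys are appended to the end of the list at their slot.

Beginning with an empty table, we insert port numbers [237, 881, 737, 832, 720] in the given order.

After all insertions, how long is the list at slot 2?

1

Insert 237: h=6, bucket 6 empty → new chain.
Insert 881: h=6, bucket 6 nonempty → append to chain.
Insert 737: h=2, bucket 2 empty → new chain.
Insert 832: h=6, bucket 6 nonempty → append to chain.
Insert 720: h=6, bucket 6 nonempty → append to chain.
Final buckets:
0: —
1: —
2: 737
3: —
4: —
5: —
6: 237 -> 881 -> 832 -> 720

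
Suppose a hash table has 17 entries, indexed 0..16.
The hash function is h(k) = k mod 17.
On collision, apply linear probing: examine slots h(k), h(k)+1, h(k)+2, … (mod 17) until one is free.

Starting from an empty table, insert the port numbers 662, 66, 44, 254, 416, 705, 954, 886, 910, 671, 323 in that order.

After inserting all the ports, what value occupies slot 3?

662: h=16 → slot 16
66: h=15 → slot 15
44: h=10 → slot 10
254: h=16, probe 16,0 → slot 0
416: h=8 → slot 8
705: h=8, probe 8,9 → slot 9
954: h=2 → slot 2
886: h=2, probe 2,3 → slot 3
910: h=9, probe 9,10,11 → slot 11
671: h=8, probe 8,9,10,11,12 → slot 12
323: h=0, probe 0,1 → slot 1
Table: [254, 323, 954, 886, ., ., ., ., 416, 705, 44, 910, 671, ., ., 66, 662]

886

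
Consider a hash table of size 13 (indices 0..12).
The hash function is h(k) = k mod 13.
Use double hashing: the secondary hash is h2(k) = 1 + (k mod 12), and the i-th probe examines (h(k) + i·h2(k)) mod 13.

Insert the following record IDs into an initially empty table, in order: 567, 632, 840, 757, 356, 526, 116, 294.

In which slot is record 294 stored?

2

567: h=8 => slot 8
632: h=8, h2=9, probe 8,4 => slot 4
840: h=8, h2=1, probe 8,9 => slot 9
757: h=3 => slot 3
356: h=5 => slot 5
526: h=6 => slot 6
116: h=12 => slot 12
294: h=8, h2=7, probe 8,2 => slot 2
Table: [—, —, 294, 757, 632, 356, 526, —, 567, 840, —, —, 116]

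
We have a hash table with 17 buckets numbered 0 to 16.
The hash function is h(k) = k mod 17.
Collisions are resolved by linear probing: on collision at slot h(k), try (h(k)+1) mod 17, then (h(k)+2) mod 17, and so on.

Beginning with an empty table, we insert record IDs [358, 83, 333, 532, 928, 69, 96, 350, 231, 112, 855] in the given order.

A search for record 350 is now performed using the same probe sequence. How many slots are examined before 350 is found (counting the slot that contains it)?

358: h=1 -> slot 1
83: h=15 -> slot 15
333: h=10 -> slot 10
532: h=5 -> slot 5
928: h=10, probe 10,11 -> slot 11
69: h=1, probe 1,2 -> slot 2
96: h=11, probe 11,12 -> slot 12
350: h=10, probe 10,11,12,13 -> slot 13
231: h=10, probe 10,11,12,13,14 -> slot 14
112: h=10, probe 10,11,12,13,14,15,16 -> slot 16
855: h=5, probe 5,6 -> slot 6
Table: [., 358, 69, ., ., 532, 855, ., ., ., 333, 928, 96, 350, 231, 83, 112]
Lookup 350: h=10, probe 10,11,12,13 → found at 13.

4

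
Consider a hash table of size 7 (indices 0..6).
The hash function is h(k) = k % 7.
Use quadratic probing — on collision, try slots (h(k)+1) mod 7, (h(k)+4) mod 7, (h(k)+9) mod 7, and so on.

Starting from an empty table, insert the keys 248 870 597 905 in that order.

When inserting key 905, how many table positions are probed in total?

4

248: h=3 => slot 3
870: h=2 => slot 2
597: h=2, probe 2,3,6 => slot 6
905: h=2, probe 2,3,6,4 => slot 4
Table: [-, -, 870, 248, 905, -, 597]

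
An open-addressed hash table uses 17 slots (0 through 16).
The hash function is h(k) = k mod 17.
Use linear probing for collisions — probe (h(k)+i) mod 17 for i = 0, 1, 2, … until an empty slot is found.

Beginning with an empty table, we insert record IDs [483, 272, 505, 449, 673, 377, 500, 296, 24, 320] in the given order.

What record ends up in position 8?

449

Insert 483: h=7, slot 7 empty → index 7.
Insert 272: h=0, slot 0 empty → index 0.
Insert 505: h=12, slot 12 empty → index 12.
Insert 449: h=7, slot 7 occupied → index 8.
Insert 673: h=10, slot 10 empty → index 10.
Insert 377: h=3, slot 3 empty → index 3.
Insert 500: h=7, slots 7,8 occupied → index 9.
Insert 296: h=7, slots 7,8,9,10 occupied → index 11.
Insert 24: h=7, slots 7,8,9,10,11,12 occupied → index 13.
Insert 320: h=14, slot 14 empty → index 14.
Table: [272, ., ., 377, ., ., ., 483, 449, 500, 673, 296, 505, 24, 320, ., .]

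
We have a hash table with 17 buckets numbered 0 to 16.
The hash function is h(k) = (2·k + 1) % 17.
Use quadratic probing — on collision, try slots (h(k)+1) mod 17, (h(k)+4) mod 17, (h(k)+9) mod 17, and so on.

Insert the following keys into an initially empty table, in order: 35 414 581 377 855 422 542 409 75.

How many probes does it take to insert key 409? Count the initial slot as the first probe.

35: h=3 => slot 3
414: h=13 => slot 13
581: h=7 => slot 7
377: h=7, probe 7,8 => slot 8
855: h=11 => slot 11
422: h=12 => slot 12
542: h=14 => slot 14
409: h=3, probe 3,4 => slot 4
75: h=15 => slot 15
Table: [-, -, -, 35, 409, -, -, 581, 377, -, -, 855, 422, 414, 542, 75, -]

2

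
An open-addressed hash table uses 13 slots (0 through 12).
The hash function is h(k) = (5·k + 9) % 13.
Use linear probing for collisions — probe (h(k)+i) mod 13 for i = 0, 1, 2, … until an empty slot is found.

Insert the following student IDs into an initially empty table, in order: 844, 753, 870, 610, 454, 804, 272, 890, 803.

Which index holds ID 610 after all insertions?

844: h=4 -> slot 4
753: h=4, probe 4,5 -> slot 5
870: h=4, probe 4,5,6 -> slot 6
610: h=4, probe 4,5,6,7 -> slot 7
454: h=4, probe 4,5,6,7,8 -> slot 8
804: h=12 -> slot 12
272: h=4, probe 4,5,6,7,8,9 -> slot 9
890: h=0 -> slot 0
803: h=7, probe 7,8,9,10 -> slot 10
Table: [890, ∅, ∅, ∅, 844, 753, 870, 610, 454, 272, 803, ∅, 804]

7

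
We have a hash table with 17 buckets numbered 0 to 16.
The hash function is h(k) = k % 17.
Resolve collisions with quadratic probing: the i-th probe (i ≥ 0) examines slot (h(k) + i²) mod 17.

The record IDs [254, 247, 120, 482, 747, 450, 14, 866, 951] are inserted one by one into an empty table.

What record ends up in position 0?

747

Insert 254: h=16, slot 16 empty → index 16.
Insert 247: h=9, slot 9 empty → index 9.
Insert 120: h=1, slot 1 empty → index 1.
Insert 482: h=6, slot 6 empty → index 6.
Insert 747: h=16, slot 16 occupied → index 0.
Insert 450: h=8, slot 8 empty → index 8.
Insert 14: h=14, slot 14 empty → index 14.
Insert 866: h=16, slots 16,0 occupied → index 3.
Insert 951: h=16, slots 16,0,3,8 occupied → index 15.
Table: [747, 120, _, 866, _, _, 482, _, 450, 247, _, _, _, _, 14, 951, 254]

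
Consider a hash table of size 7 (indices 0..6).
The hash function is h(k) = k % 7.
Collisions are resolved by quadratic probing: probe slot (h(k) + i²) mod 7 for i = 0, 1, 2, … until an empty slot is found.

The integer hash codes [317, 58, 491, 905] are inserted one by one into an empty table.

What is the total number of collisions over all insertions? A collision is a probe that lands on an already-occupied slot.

3

Insert 317: h=2, slot 2 empty => index 2.
Insert 58: h=2, slot 2 occupied => index 3.
Insert 491: h=1, slot 1 empty => index 1.
Insert 905: h=2, slots 2,3 occupied => index 6.
Table: [—, 491, 317, 58, —, —, 905]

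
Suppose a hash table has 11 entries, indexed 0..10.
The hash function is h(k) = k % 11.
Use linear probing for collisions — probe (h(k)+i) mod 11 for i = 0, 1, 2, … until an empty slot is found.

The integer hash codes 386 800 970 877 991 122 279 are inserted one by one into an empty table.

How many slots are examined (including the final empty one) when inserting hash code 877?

2

386: h=1 → slot 1
800: h=8 → slot 8
970: h=2 → slot 2
877: h=8, probe 8,9 → slot 9
991: h=1, probe 1,2,3 → slot 3
122: h=1, probe 1,2,3,4 → slot 4
279: h=4, probe 4,5 → slot 5
Table: [∅, 386, 970, 991, 122, 279, ∅, ∅, 800, 877, ∅]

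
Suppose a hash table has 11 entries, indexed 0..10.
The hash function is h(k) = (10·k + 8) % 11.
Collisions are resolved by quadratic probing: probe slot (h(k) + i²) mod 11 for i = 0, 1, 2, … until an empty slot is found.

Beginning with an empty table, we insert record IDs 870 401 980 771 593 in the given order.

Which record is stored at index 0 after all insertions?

870: h=7 => slot 7
401: h=3 => slot 3
980: h=7, probe 7,8 => slot 8
771: h=7, probe 7,8,0 => slot 0
593: h=9 => slot 9
Table: [771, _, _, 401, _, _, _, 870, 980, 593, _]

771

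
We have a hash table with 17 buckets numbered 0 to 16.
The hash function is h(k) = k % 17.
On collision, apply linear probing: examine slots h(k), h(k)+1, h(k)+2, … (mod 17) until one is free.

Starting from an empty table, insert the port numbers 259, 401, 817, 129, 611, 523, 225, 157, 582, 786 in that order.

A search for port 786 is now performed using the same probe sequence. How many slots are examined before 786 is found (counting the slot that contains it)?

259 hashes to 4; slot 4 is free → place at 4.
401 hashes to 10; slot 10 is free → place at 10.
817 hashes to 1; slot 1 is free → place at 1.
129 hashes to 10; 10 taken → place at 11.
611 hashes to 16; slot 16 is free → place at 16.
523 hashes to 13; slot 13 is free → place at 13.
225 hashes to 4; 4 taken → place at 5.
157 hashes to 4; 4,5 taken → place at 6.
582 hashes to 4; 4,5,6 taken → place at 7.
786 hashes to 4; 4,5,6,7 taken → place at 8.
Table: [., 817, ., ., 259, 225, 157, 582, 786, ., 401, 129, ., 523, ., ., 611]
Lookup 786: h=4, probe 4,5,6,7,8 → found at 8.

5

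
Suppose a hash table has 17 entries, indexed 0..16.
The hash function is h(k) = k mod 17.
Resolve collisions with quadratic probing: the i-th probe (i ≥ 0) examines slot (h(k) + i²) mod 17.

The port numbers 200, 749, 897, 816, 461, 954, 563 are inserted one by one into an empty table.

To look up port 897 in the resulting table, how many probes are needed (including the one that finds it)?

200: h=13 -> slot 13
749: h=1 -> slot 1
897: h=13, probe 13,14 -> slot 14
816: h=0 -> slot 0
461: h=2 -> slot 2
954: h=2, probe 2,3 -> slot 3
563: h=2, probe 2,3,6 -> slot 6
Table: [816, 749, 461, 954, _, _, 563, _, _, _, _, _, _, 200, 897, _, _]
Lookup 897: h=13, probe 13,14 → found at 14.

2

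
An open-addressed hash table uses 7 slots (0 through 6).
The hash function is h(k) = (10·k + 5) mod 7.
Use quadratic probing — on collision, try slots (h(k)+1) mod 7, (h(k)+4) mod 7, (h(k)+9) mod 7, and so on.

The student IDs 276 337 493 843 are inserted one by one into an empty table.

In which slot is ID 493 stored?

276: h=0 => slot 0
337: h=1 => slot 1
493: h=0, probe 0,1,4 => slot 4
843: h=0, probe 0,1,4,2 => slot 2
Table: [276, 337, 843, -, 493, -, -]

4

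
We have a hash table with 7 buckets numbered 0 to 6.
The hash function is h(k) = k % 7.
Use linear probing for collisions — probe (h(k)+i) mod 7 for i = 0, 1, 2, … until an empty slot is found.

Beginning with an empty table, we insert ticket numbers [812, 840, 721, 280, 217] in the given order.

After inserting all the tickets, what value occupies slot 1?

812: h=0 => slot 0
840: h=0, probe 0,1 => slot 1
721: h=0, probe 0,1,2 => slot 2
280: h=0, probe 0,1,2,3 => slot 3
217: h=0, probe 0,1,2,3,4 => slot 4
Table: [812, 840, 721, 280, 217, -, -]

840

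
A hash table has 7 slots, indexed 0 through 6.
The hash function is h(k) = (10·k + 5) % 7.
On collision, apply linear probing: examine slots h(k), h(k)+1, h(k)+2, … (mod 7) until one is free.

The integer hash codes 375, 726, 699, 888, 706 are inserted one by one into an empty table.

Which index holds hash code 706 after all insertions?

375 hashes to 3; slot 3 is free -> place at 3.
726 hashes to 6; slot 6 is free -> place at 6.
699 hashes to 2; slot 2 is free -> place at 2.
888 hashes to 2; 2,3 taken -> place at 4.
706 hashes to 2; 2,3,4 taken -> place at 5.
Table: [-, -, 699, 375, 888, 706, 726]

5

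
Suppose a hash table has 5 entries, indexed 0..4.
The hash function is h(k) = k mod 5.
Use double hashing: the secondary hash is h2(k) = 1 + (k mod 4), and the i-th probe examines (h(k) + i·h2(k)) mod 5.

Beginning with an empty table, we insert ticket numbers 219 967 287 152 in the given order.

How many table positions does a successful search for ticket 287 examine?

2

Insert 219: h=4, slot 4 empty → index 4.
Insert 967: h=2, slot 2 empty → index 2.
Insert 287: h=2, h2=4, slot 2 occupied → index 1.
Insert 152: h=2, h2=1, slot 2 occupied → index 3.
Table: [—, 287, 967, 152, 219]
Lookup 287: h=2, h2=4, probe 2,1 → found at 1.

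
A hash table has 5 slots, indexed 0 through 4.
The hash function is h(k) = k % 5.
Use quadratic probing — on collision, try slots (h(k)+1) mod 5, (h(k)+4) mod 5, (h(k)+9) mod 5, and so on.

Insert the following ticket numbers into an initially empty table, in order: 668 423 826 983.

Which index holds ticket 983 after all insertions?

2

Insert 668: h=3, slot 3 empty -> index 3.
Insert 423: h=3, slot 3 occupied -> index 4.
Insert 826: h=1, slot 1 empty -> index 1.
Insert 983: h=3, slots 3,4 occupied -> index 2.
Table: [-, 826, 983, 668, 423]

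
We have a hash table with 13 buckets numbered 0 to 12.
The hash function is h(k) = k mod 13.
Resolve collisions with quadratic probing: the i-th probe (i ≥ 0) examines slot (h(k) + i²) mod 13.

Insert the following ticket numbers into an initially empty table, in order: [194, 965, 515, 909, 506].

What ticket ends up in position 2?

Insert 194: h=12, slot 12 empty → index 12.
Insert 965: h=3, slot 3 empty → index 3.
Insert 515: h=8, slot 8 empty → index 8.
Insert 909: h=12, slot 12 occupied → index 0.
Insert 506: h=12, slots 12,0,3,8 occupied → index 2.
Table: [909, ∅, 506, 965, ∅, ∅, ∅, ∅, 515, ∅, ∅, ∅, 194]

506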